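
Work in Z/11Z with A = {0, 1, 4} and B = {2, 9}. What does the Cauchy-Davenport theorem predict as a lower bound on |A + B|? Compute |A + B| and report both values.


Cauchy-Davenport: |A + B| ≥ min(p, |A| + |B| - 1) for A, B nonempty in Z/pZ.
|A| = 3, |B| = 2, p = 11.
CD lower bound = min(11, 3 + 2 - 1) = min(11, 4) = 4.
Compute A + B mod 11 directly:
a = 0: 0+2=2, 0+9=9
a = 1: 1+2=3, 1+9=10
a = 4: 4+2=6, 4+9=2
A + B = {2, 3, 6, 9, 10}, so |A + B| = 5.
Verify: 5 ≥ 4? Yes ✓.

CD lower bound = 4, actual |A + B| = 5.


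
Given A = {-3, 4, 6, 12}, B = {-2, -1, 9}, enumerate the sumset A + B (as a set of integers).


A + B = {a + b : a ∈ A, b ∈ B}.
Enumerate all |A|·|B| = 4·3 = 12 pairs (a, b) and collect distinct sums.
a = -3: -3+-2=-5, -3+-1=-4, -3+9=6
a = 4: 4+-2=2, 4+-1=3, 4+9=13
a = 6: 6+-2=4, 6+-1=5, 6+9=15
a = 12: 12+-2=10, 12+-1=11, 12+9=21
Collecting distinct sums: A + B = {-5, -4, 2, 3, 4, 5, 6, 10, 11, 13, 15, 21}
|A + B| = 12

A + B = {-5, -4, 2, 3, 4, 5, 6, 10, 11, 13, 15, 21}


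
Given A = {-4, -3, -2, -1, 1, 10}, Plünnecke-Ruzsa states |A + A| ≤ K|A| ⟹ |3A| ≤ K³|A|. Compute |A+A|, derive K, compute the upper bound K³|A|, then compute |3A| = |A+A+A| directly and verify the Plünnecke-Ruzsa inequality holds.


|A| = 6.
Step 1: Compute A + A by enumerating all 36 pairs.
A + A = {-8, -7, -6, -5, -4, -3, -2, -1, 0, 2, 6, 7, 8, 9, 11, 20}, so |A + A| = 16.
Step 2: Doubling constant K = |A + A|/|A| = 16/6 = 16/6 ≈ 2.6667.
Step 3: Plünnecke-Ruzsa gives |3A| ≤ K³·|A| = (2.6667)³ · 6 ≈ 113.7778.
Step 4: Compute 3A = A + A + A directly by enumerating all triples (a,b,c) ∈ A³; |3A| = 30.
Step 5: Check 30 ≤ 113.7778? Yes ✓.

K = 16/6, Plünnecke-Ruzsa bound K³|A| ≈ 113.7778, |3A| = 30, inequality holds.


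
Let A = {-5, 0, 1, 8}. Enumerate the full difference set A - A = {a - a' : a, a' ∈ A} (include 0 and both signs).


A - A = {a - a' : a, a' ∈ A}.
Compute a - a' for each ordered pair (a, a'):
a = -5: -5--5=0, -5-0=-5, -5-1=-6, -5-8=-13
a = 0: 0--5=5, 0-0=0, 0-1=-1, 0-8=-8
a = 1: 1--5=6, 1-0=1, 1-1=0, 1-8=-7
a = 8: 8--5=13, 8-0=8, 8-1=7, 8-8=0
Collecting distinct values (and noting 0 appears from a-a):
A - A = {-13, -8, -7, -6, -5, -1, 0, 1, 5, 6, 7, 8, 13}
|A - A| = 13

A - A = {-13, -8, -7, -6, -5, -1, 0, 1, 5, 6, 7, 8, 13}


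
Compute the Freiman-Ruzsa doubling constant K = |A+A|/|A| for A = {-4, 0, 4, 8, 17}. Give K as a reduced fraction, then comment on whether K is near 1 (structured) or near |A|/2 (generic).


|A| = 5.
Compute A + A by enumerating all 25 pairs.
A + A = {-8, -4, 0, 4, 8, 12, 13, 16, 17, 21, 25, 34}, so |A + A| = 12.
K = |A + A| / |A| = 12/5 (already in lowest terms) ≈ 2.4000.
Reference: AP of size 5 gives K = 9/5 ≈ 1.8000; a fully generic set of size 5 gives K ≈ 3.0000.

|A| = 5, |A + A| = 12, K = 12/5.


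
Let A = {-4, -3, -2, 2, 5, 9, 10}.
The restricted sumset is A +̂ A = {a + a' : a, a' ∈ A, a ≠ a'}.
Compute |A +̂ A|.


Restricted sumset: A +̂ A = {a + a' : a ∈ A, a' ∈ A, a ≠ a'}.
Equivalently, take A + A and drop any sum 2a that is achievable ONLY as a + a for a ∈ A (i.e. sums representable only with equal summands).
Enumerate pairs (a, a') with a < a' (symmetric, so each unordered pair gives one sum; this covers all a ≠ a'):
  -4 + -3 = -7
  -4 + -2 = -6
  -4 + 2 = -2
  -4 + 5 = 1
  -4 + 9 = 5
  -4 + 10 = 6
  -3 + -2 = -5
  -3 + 2 = -1
  -3 + 5 = 2
  -3 + 9 = 6
  -3 + 10 = 7
  -2 + 2 = 0
  -2 + 5 = 3
  -2 + 9 = 7
  -2 + 10 = 8
  2 + 5 = 7
  2 + 9 = 11
  2 + 10 = 12
  5 + 9 = 14
  5 + 10 = 15
  9 + 10 = 19
Collected distinct sums: {-7, -6, -5, -2, -1, 0, 1, 2, 3, 5, 6, 7, 8, 11, 12, 14, 15, 19}
|A +̂ A| = 18
(Reference bound: |A +̂ A| ≥ 2|A| - 3 for |A| ≥ 2, with |A| = 7 giving ≥ 11.)

|A +̂ A| = 18


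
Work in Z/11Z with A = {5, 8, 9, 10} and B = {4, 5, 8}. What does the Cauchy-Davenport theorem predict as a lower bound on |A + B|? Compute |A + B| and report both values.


Cauchy-Davenport: |A + B| ≥ min(p, |A| + |B| - 1) for A, B nonempty in Z/pZ.
|A| = 4, |B| = 3, p = 11.
CD lower bound = min(11, 4 + 3 - 1) = min(11, 6) = 6.
Compute A + B mod 11 directly:
a = 5: 5+4=9, 5+5=10, 5+8=2
a = 8: 8+4=1, 8+5=2, 8+8=5
a = 9: 9+4=2, 9+5=3, 9+8=6
a = 10: 10+4=3, 10+5=4, 10+8=7
A + B = {1, 2, 3, 4, 5, 6, 7, 9, 10}, so |A + B| = 9.
Verify: 9 ≥ 6? Yes ✓.

CD lower bound = 6, actual |A + B| = 9.


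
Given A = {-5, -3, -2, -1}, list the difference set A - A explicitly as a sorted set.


A - A = {a - a' : a, a' ∈ A}.
Compute a - a' for each ordered pair (a, a'):
a = -5: -5--5=0, -5--3=-2, -5--2=-3, -5--1=-4
a = -3: -3--5=2, -3--3=0, -3--2=-1, -3--1=-2
a = -2: -2--5=3, -2--3=1, -2--2=0, -2--1=-1
a = -1: -1--5=4, -1--3=2, -1--2=1, -1--1=0
Collecting distinct values (and noting 0 appears from a-a):
A - A = {-4, -3, -2, -1, 0, 1, 2, 3, 4}
|A - A| = 9

A - A = {-4, -3, -2, -1, 0, 1, 2, 3, 4}


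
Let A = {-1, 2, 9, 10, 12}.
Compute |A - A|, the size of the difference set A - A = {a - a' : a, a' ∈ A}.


A - A = {a - a' : a, a' ∈ A}; |A| = 5.
Bounds: 2|A|-1 ≤ |A - A| ≤ |A|² - |A| + 1, i.e. 9 ≤ |A - A| ≤ 21.
Note: 0 ∈ A - A always (from a - a). The set is symmetric: if d ∈ A - A then -d ∈ A - A.
Enumerate nonzero differences d = a - a' with a > a' (then include -d):
Positive differences: {1, 2, 3, 7, 8, 10, 11, 13}
Full difference set: {0} ∪ (positive diffs) ∪ (negative diffs).
|A - A| = 1 + 2·8 = 17 (matches direct enumeration: 17).

|A - A| = 17


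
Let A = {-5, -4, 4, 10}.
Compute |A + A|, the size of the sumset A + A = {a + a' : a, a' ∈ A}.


A + A = {a + a' : a, a' ∈ A}; |A| = 4.
General bounds: 2|A| - 1 ≤ |A + A| ≤ |A|(|A|+1)/2, i.e. 7 ≤ |A + A| ≤ 10.
Lower bound 2|A|-1 is attained iff A is an arithmetic progression.
Enumerate sums a + a' for a ≤ a' (symmetric, so this suffices):
a = -5: -5+-5=-10, -5+-4=-9, -5+4=-1, -5+10=5
a = -4: -4+-4=-8, -4+4=0, -4+10=6
a = 4: 4+4=8, 4+10=14
a = 10: 10+10=20
Distinct sums: {-10, -9, -8, -1, 0, 5, 6, 8, 14, 20}
|A + A| = 10

|A + A| = 10


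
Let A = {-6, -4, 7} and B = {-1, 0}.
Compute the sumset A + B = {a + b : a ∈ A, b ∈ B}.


A + B = {a + b : a ∈ A, b ∈ B}.
Enumerate all |A|·|B| = 3·2 = 6 pairs (a, b) and collect distinct sums.
a = -6: -6+-1=-7, -6+0=-6
a = -4: -4+-1=-5, -4+0=-4
a = 7: 7+-1=6, 7+0=7
Collecting distinct sums: A + B = {-7, -6, -5, -4, 6, 7}
|A + B| = 6

A + B = {-7, -6, -5, -4, 6, 7}


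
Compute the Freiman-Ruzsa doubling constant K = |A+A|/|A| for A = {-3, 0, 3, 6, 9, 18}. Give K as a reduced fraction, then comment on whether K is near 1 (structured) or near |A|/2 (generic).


|A| = 6.
Compute A + A by enumerating all 36 pairs.
A + A = {-6, -3, 0, 3, 6, 9, 12, 15, 18, 21, 24, 27, 36}, so |A + A| = 13.
K = |A + A| / |A| = 13/6 (already in lowest terms) ≈ 2.1667.
Reference: AP of size 6 gives K = 11/6 ≈ 1.8333; a fully generic set of size 6 gives K ≈ 3.5000.

|A| = 6, |A + A| = 13, K = 13/6.


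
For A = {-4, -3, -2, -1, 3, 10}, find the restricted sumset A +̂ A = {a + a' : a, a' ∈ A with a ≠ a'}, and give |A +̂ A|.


Restricted sumset: A +̂ A = {a + a' : a ∈ A, a' ∈ A, a ≠ a'}.
Equivalently, take A + A and drop any sum 2a that is achievable ONLY as a + a for a ∈ A (i.e. sums representable only with equal summands).
Enumerate pairs (a, a') with a < a' (symmetric, so each unordered pair gives one sum; this covers all a ≠ a'):
  -4 + -3 = -7
  -4 + -2 = -6
  -4 + -1 = -5
  -4 + 3 = -1
  -4 + 10 = 6
  -3 + -2 = -5
  -3 + -1 = -4
  -3 + 3 = 0
  -3 + 10 = 7
  -2 + -1 = -3
  -2 + 3 = 1
  -2 + 10 = 8
  -1 + 3 = 2
  -1 + 10 = 9
  3 + 10 = 13
Collected distinct sums: {-7, -6, -5, -4, -3, -1, 0, 1, 2, 6, 7, 8, 9, 13}
|A +̂ A| = 14
(Reference bound: |A +̂ A| ≥ 2|A| - 3 for |A| ≥ 2, with |A| = 6 giving ≥ 9.)

|A +̂ A| = 14


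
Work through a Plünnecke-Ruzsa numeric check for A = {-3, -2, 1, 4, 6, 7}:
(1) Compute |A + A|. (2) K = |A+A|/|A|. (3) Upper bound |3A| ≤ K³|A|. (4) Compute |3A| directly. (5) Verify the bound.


|A| = 6.
Step 1: Compute A + A by enumerating all 36 pairs.
A + A = {-6, -5, -4, -2, -1, 1, 2, 3, 4, 5, 7, 8, 10, 11, 12, 13, 14}, so |A + A| = 17.
Step 2: Doubling constant K = |A + A|/|A| = 17/6 = 17/6 ≈ 2.8333.
Step 3: Plünnecke-Ruzsa gives |3A| ≤ K³·|A| = (2.8333)³ · 6 ≈ 136.4722.
Step 4: Compute 3A = A + A + A directly by enumerating all triples (a,b,c) ∈ A³; |3A| = 31.
Step 5: Check 31 ≤ 136.4722? Yes ✓.

K = 17/6, Plünnecke-Ruzsa bound K³|A| ≈ 136.4722, |3A| = 31, inequality holds.


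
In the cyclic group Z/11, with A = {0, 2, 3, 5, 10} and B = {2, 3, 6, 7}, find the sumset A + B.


Work in Z/11Z: reduce every sum a + b modulo 11.
Enumerate all 20 pairs:
a = 0: 0+2=2, 0+3=3, 0+6=6, 0+7=7
a = 2: 2+2=4, 2+3=5, 2+6=8, 2+7=9
a = 3: 3+2=5, 3+3=6, 3+6=9, 3+7=10
a = 5: 5+2=7, 5+3=8, 5+6=0, 5+7=1
a = 10: 10+2=1, 10+3=2, 10+6=5, 10+7=6
Distinct residues collected: {0, 1, 2, 3, 4, 5, 6, 7, 8, 9, 10}
|A + B| = 11 (out of 11 total residues).

A + B = {0, 1, 2, 3, 4, 5, 6, 7, 8, 9, 10}


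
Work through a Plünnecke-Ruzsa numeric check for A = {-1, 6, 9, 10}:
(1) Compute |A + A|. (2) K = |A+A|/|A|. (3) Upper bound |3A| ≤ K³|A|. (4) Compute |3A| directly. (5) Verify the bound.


|A| = 4.
Step 1: Compute A + A by enumerating all 16 pairs.
A + A = {-2, 5, 8, 9, 12, 15, 16, 18, 19, 20}, so |A + A| = 10.
Step 2: Doubling constant K = |A + A|/|A| = 10/4 = 10/4 ≈ 2.5000.
Step 3: Plünnecke-Ruzsa gives |3A| ≤ K³·|A| = (2.5000)³ · 4 ≈ 62.5000.
Step 4: Compute 3A = A + A + A directly by enumerating all triples (a,b,c) ∈ A³; |3A| = 19.
Step 5: Check 19 ≤ 62.5000? Yes ✓.

K = 10/4, Plünnecke-Ruzsa bound K³|A| ≈ 62.5000, |3A| = 19, inequality holds.


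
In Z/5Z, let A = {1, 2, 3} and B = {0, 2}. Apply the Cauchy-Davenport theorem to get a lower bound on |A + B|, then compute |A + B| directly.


Cauchy-Davenport: |A + B| ≥ min(p, |A| + |B| - 1) for A, B nonempty in Z/pZ.
|A| = 3, |B| = 2, p = 5.
CD lower bound = min(5, 3 + 2 - 1) = min(5, 4) = 4.
Compute A + B mod 5 directly:
a = 1: 1+0=1, 1+2=3
a = 2: 2+0=2, 2+2=4
a = 3: 3+0=3, 3+2=0
A + B = {0, 1, 2, 3, 4}, so |A + B| = 5.
Verify: 5 ≥ 4? Yes ✓.

CD lower bound = 4, actual |A + B| = 5.


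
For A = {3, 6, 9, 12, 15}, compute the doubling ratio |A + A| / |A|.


|A| = 5.
Compute A + A by enumerating all 25 pairs.
A + A = {6, 9, 12, 15, 18, 21, 24, 27, 30}, so |A + A| = 9.
K = |A + A| / |A| = 9/5 (already in lowest terms) ≈ 1.8000.
Reference: AP of size 5 gives K = 9/5 ≈ 1.8000; a fully generic set of size 5 gives K ≈ 3.0000.

|A| = 5, |A + A| = 9, K = 9/5.


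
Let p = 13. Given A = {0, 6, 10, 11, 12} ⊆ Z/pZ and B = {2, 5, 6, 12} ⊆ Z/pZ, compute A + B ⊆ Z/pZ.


Work in Z/13Z: reduce every sum a + b modulo 13.
Enumerate all 20 pairs:
a = 0: 0+2=2, 0+5=5, 0+6=6, 0+12=12
a = 6: 6+2=8, 6+5=11, 6+6=12, 6+12=5
a = 10: 10+2=12, 10+5=2, 10+6=3, 10+12=9
a = 11: 11+2=0, 11+5=3, 11+6=4, 11+12=10
a = 12: 12+2=1, 12+5=4, 12+6=5, 12+12=11
Distinct residues collected: {0, 1, 2, 3, 4, 5, 6, 8, 9, 10, 11, 12}
|A + B| = 12 (out of 13 total residues).

A + B = {0, 1, 2, 3, 4, 5, 6, 8, 9, 10, 11, 12}


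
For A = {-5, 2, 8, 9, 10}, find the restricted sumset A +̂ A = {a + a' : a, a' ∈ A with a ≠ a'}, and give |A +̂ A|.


Restricted sumset: A +̂ A = {a + a' : a ∈ A, a' ∈ A, a ≠ a'}.
Equivalently, take A + A and drop any sum 2a that is achievable ONLY as a + a for a ∈ A (i.e. sums representable only with equal summands).
Enumerate pairs (a, a') with a < a' (symmetric, so each unordered pair gives one sum; this covers all a ≠ a'):
  -5 + 2 = -3
  -5 + 8 = 3
  -5 + 9 = 4
  -5 + 10 = 5
  2 + 8 = 10
  2 + 9 = 11
  2 + 10 = 12
  8 + 9 = 17
  8 + 10 = 18
  9 + 10 = 19
Collected distinct sums: {-3, 3, 4, 5, 10, 11, 12, 17, 18, 19}
|A +̂ A| = 10
(Reference bound: |A +̂ A| ≥ 2|A| - 3 for |A| ≥ 2, with |A| = 5 giving ≥ 7.)

|A +̂ A| = 10


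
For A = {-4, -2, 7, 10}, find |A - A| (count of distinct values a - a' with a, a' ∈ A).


A - A = {a - a' : a, a' ∈ A}; |A| = 4.
Bounds: 2|A|-1 ≤ |A - A| ≤ |A|² - |A| + 1, i.e. 7 ≤ |A - A| ≤ 13.
Note: 0 ∈ A - A always (from a - a). The set is symmetric: if d ∈ A - A then -d ∈ A - A.
Enumerate nonzero differences d = a - a' with a > a' (then include -d):
Positive differences: {2, 3, 9, 11, 12, 14}
Full difference set: {0} ∪ (positive diffs) ∪ (negative diffs).
|A - A| = 1 + 2·6 = 13 (matches direct enumeration: 13).

|A - A| = 13


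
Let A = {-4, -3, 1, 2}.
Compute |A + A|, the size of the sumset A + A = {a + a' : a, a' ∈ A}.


A + A = {a + a' : a, a' ∈ A}; |A| = 4.
General bounds: 2|A| - 1 ≤ |A + A| ≤ |A|(|A|+1)/2, i.e. 7 ≤ |A + A| ≤ 10.
Lower bound 2|A|-1 is attained iff A is an arithmetic progression.
Enumerate sums a + a' for a ≤ a' (symmetric, so this suffices):
a = -4: -4+-4=-8, -4+-3=-7, -4+1=-3, -4+2=-2
a = -3: -3+-3=-6, -3+1=-2, -3+2=-1
a = 1: 1+1=2, 1+2=3
a = 2: 2+2=4
Distinct sums: {-8, -7, -6, -3, -2, -1, 2, 3, 4}
|A + A| = 9

|A + A| = 9


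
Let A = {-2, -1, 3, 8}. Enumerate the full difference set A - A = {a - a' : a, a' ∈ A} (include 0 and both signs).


A - A = {a - a' : a, a' ∈ A}.
Compute a - a' for each ordered pair (a, a'):
a = -2: -2--2=0, -2--1=-1, -2-3=-5, -2-8=-10
a = -1: -1--2=1, -1--1=0, -1-3=-4, -1-8=-9
a = 3: 3--2=5, 3--1=4, 3-3=0, 3-8=-5
a = 8: 8--2=10, 8--1=9, 8-3=5, 8-8=0
Collecting distinct values (and noting 0 appears from a-a):
A - A = {-10, -9, -5, -4, -1, 0, 1, 4, 5, 9, 10}
|A - A| = 11

A - A = {-10, -9, -5, -4, -1, 0, 1, 4, 5, 9, 10}


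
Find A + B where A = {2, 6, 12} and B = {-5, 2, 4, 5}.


A + B = {a + b : a ∈ A, b ∈ B}.
Enumerate all |A|·|B| = 3·4 = 12 pairs (a, b) and collect distinct sums.
a = 2: 2+-5=-3, 2+2=4, 2+4=6, 2+5=7
a = 6: 6+-5=1, 6+2=8, 6+4=10, 6+5=11
a = 12: 12+-5=7, 12+2=14, 12+4=16, 12+5=17
Collecting distinct sums: A + B = {-3, 1, 4, 6, 7, 8, 10, 11, 14, 16, 17}
|A + B| = 11

A + B = {-3, 1, 4, 6, 7, 8, 10, 11, 14, 16, 17}


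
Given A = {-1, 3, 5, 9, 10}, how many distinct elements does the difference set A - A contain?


A - A = {a - a' : a, a' ∈ A}; |A| = 5.
Bounds: 2|A|-1 ≤ |A - A| ≤ |A|² - |A| + 1, i.e. 9 ≤ |A - A| ≤ 21.
Note: 0 ∈ A - A always (from a - a). The set is symmetric: if d ∈ A - A then -d ∈ A - A.
Enumerate nonzero differences d = a - a' with a > a' (then include -d):
Positive differences: {1, 2, 4, 5, 6, 7, 10, 11}
Full difference set: {0} ∪ (positive diffs) ∪ (negative diffs).
|A - A| = 1 + 2·8 = 17 (matches direct enumeration: 17).

|A - A| = 17


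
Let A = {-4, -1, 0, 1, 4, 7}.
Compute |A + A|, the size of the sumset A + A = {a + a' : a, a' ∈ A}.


A + A = {a + a' : a, a' ∈ A}; |A| = 6.
General bounds: 2|A| - 1 ≤ |A + A| ≤ |A|(|A|+1)/2, i.e. 11 ≤ |A + A| ≤ 21.
Lower bound 2|A|-1 is attained iff A is an arithmetic progression.
Enumerate sums a + a' for a ≤ a' (symmetric, so this suffices):
a = -4: -4+-4=-8, -4+-1=-5, -4+0=-4, -4+1=-3, -4+4=0, -4+7=3
a = -1: -1+-1=-2, -1+0=-1, -1+1=0, -1+4=3, -1+7=6
a = 0: 0+0=0, 0+1=1, 0+4=4, 0+7=7
a = 1: 1+1=2, 1+4=5, 1+7=8
a = 4: 4+4=8, 4+7=11
a = 7: 7+7=14
Distinct sums: {-8, -5, -4, -3, -2, -1, 0, 1, 2, 3, 4, 5, 6, 7, 8, 11, 14}
|A + A| = 17

|A + A| = 17


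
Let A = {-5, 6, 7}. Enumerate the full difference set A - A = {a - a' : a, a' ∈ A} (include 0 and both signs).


A - A = {a - a' : a, a' ∈ A}.
Compute a - a' for each ordered pair (a, a'):
a = -5: -5--5=0, -5-6=-11, -5-7=-12
a = 6: 6--5=11, 6-6=0, 6-7=-1
a = 7: 7--5=12, 7-6=1, 7-7=0
Collecting distinct values (and noting 0 appears from a-a):
A - A = {-12, -11, -1, 0, 1, 11, 12}
|A - A| = 7

A - A = {-12, -11, -1, 0, 1, 11, 12}


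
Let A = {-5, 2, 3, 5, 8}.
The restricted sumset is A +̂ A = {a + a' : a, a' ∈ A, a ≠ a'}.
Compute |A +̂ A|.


Restricted sumset: A +̂ A = {a + a' : a ∈ A, a' ∈ A, a ≠ a'}.
Equivalently, take A + A and drop any sum 2a that is achievable ONLY as a + a for a ∈ A (i.e. sums representable only with equal summands).
Enumerate pairs (a, a') with a < a' (symmetric, so each unordered pair gives one sum; this covers all a ≠ a'):
  -5 + 2 = -3
  -5 + 3 = -2
  -5 + 5 = 0
  -5 + 8 = 3
  2 + 3 = 5
  2 + 5 = 7
  2 + 8 = 10
  3 + 5 = 8
  3 + 8 = 11
  5 + 8 = 13
Collected distinct sums: {-3, -2, 0, 3, 5, 7, 8, 10, 11, 13}
|A +̂ A| = 10
(Reference bound: |A +̂ A| ≥ 2|A| - 3 for |A| ≥ 2, with |A| = 5 giving ≥ 7.)

|A +̂ A| = 10


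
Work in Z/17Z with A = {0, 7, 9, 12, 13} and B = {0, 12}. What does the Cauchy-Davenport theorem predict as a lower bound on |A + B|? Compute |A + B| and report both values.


Cauchy-Davenport: |A + B| ≥ min(p, |A| + |B| - 1) for A, B nonempty in Z/pZ.
|A| = 5, |B| = 2, p = 17.
CD lower bound = min(17, 5 + 2 - 1) = min(17, 6) = 6.
Compute A + B mod 17 directly:
a = 0: 0+0=0, 0+12=12
a = 7: 7+0=7, 7+12=2
a = 9: 9+0=9, 9+12=4
a = 12: 12+0=12, 12+12=7
a = 13: 13+0=13, 13+12=8
A + B = {0, 2, 4, 7, 8, 9, 12, 13}, so |A + B| = 8.
Verify: 8 ≥ 6? Yes ✓.

CD lower bound = 6, actual |A + B| = 8.


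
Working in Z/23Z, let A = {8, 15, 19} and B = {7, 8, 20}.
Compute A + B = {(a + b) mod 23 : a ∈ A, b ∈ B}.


Work in Z/23Z: reduce every sum a + b modulo 23.
Enumerate all 9 pairs:
a = 8: 8+7=15, 8+8=16, 8+20=5
a = 15: 15+7=22, 15+8=0, 15+20=12
a = 19: 19+7=3, 19+8=4, 19+20=16
Distinct residues collected: {0, 3, 4, 5, 12, 15, 16, 22}
|A + B| = 8 (out of 23 total residues).

A + B = {0, 3, 4, 5, 12, 15, 16, 22}


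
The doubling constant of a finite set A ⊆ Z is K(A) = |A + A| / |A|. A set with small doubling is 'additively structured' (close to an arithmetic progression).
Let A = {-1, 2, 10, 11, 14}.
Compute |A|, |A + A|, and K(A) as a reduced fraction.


|A| = 5.
Compute A + A by enumerating all 25 pairs.
A + A = {-2, 1, 4, 9, 10, 12, 13, 16, 20, 21, 22, 24, 25, 28}, so |A + A| = 14.
K = |A + A| / |A| = 14/5 (already in lowest terms) ≈ 2.8000.
Reference: AP of size 5 gives K = 9/5 ≈ 1.8000; a fully generic set of size 5 gives K ≈ 3.0000.

|A| = 5, |A + A| = 14, K = 14/5.


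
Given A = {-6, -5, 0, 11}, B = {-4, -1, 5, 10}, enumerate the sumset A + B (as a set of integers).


A + B = {a + b : a ∈ A, b ∈ B}.
Enumerate all |A|·|B| = 4·4 = 16 pairs (a, b) and collect distinct sums.
a = -6: -6+-4=-10, -6+-1=-7, -6+5=-1, -6+10=4
a = -5: -5+-4=-9, -5+-1=-6, -5+5=0, -5+10=5
a = 0: 0+-4=-4, 0+-1=-1, 0+5=5, 0+10=10
a = 11: 11+-4=7, 11+-1=10, 11+5=16, 11+10=21
Collecting distinct sums: A + B = {-10, -9, -7, -6, -4, -1, 0, 4, 5, 7, 10, 16, 21}
|A + B| = 13

A + B = {-10, -9, -7, -6, -4, -1, 0, 4, 5, 7, 10, 16, 21}


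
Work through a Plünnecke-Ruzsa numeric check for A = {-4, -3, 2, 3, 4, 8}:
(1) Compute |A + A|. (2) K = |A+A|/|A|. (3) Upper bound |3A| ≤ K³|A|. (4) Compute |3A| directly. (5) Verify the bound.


|A| = 6.
Step 1: Compute A + A by enumerating all 36 pairs.
A + A = {-8, -7, -6, -2, -1, 0, 1, 4, 5, 6, 7, 8, 10, 11, 12, 16}, so |A + A| = 16.
Step 2: Doubling constant K = |A + A|/|A| = 16/6 = 16/6 ≈ 2.6667.
Step 3: Plünnecke-Ruzsa gives |3A| ≤ K³·|A| = (2.6667)³ · 6 ≈ 113.7778.
Step 4: Compute 3A = A + A + A directly by enumerating all triples (a,b,c) ∈ A³; |3A| = 30.
Step 5: Check 30 ≤ 113.7778? Yes ✓.

K = 16/6, Plünnecke-Ruzsa bound K³|A| ≈ 113.7778, |3A| = 30, inequality holds.


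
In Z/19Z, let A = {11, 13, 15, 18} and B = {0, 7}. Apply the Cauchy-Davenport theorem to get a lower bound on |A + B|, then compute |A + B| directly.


Cauchy-Davenport: |A + B| ≥ min(p, |A| + |B| - 1) for A, B nonempty in Z/pZ.
|A| = 4, |B| = 2, p = 19.
CD lower bound = min(19, 4 + 2 - 1) = min(19, 5) = 5.
Compute A + B mod 19 directly:
a = 11: 11+0=11, 11+7=18
a = 13: 13+0=13, 13+7=1
a = 15: 15+0=15, 15+7=3
a = 18: 18+0=18, 18+7=6
A + B = {1, 3, 6, 11, 13, 15, 18}, so |A + B| = 7.
Verify: 7 ≥ 5? Yes ✓.

CD lower bound = 5, actual |A + B| = 7.


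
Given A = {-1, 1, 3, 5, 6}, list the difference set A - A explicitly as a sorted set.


A - A = {a - a' : a, a' ∈ A}.
Compute a - a' for each ordered pair (a, a'):
a = -1: -1--1=0, -1-1=-2, -1-3=-4, -1-5=-6, -1-6=-7
a = 1: 1--1=2, 1-1=0, 1-3=-2, 1-5=-4, 1-6=-5
a = 3: 3--1=4, 3-1=2, 3-3=0, 3-5=-2, 3-6=-3
a = 5: 5--1=6, 5-1=4, 5-3=2, 5-5=0, 5-6=-1
a = 6: 6--1=7, 6-1=5, 6-3=3, 6-5=1, 6-6=0
Collecting distinct values (and noting 0 appears from a-a):
A - A = {-7, -6, -5, -4, -3, -2, -1, 0, 1, 2, 3, 4, 5, 6, 7}
|A - A| = 15

A - A = {-7, -6, -5, -4, -3, -2, -1, 0, 1, 2, 3, 4, 5, 6, 7}


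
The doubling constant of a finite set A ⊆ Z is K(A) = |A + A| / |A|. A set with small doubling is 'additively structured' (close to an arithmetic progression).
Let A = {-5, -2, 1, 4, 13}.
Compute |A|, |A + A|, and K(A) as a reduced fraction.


|A| = 5.
Compute A + A by enumerating all 25 pairs.
A + A = {-10, -7, -4, -1, 2, 5, 8, 11, 14, 17, 26}, so |A + A| = 11.
K = |A + A| / |A| = 11/5 (already in lowest terms) ≈ 2.2000.
Reference: AP of size 5 gives K = 9/5 ≈ 1.8000; a fully generic set of size 5 gives K ≈ 3.0000.

|A| = 5, |A + A| = 11, K = 11/5.


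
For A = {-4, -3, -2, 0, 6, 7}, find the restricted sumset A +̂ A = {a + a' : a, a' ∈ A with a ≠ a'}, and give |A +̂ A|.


Restricted sumset: A +̂ A = {a + a' : a ∈ A, a' ∈ A, a ≠ a'}.
Equivalently, take A + A and drop any sum 2a that is achievable ONLY as a + a for a ∈ A (i.e. sums representable only with equal summands).
Enumerate pairs (a, a') with a < a' (symmetric, so each unordered pair gives one sum; this covers all a ≠ a'):
  -4 + -3 = -7
  -4 + -2 = -6
  -4 + 0 = -4
  -4 + 6 = 2
  -4 + 7 = 3
  -3 + -2 = -5
  -3 + 0 = -3
  -3 + 6 = 3
  -3 + 7 = 4
  -2 + 0 = -2
  -2 + 6 = 4
  -2 + 7 = 5
  0 + 6 = 6
  0 + 7 = 7
  6 + 7 = 13
Collected distinct sums: {-7, -6, -5, -4, -3, -2, 2, 3, 4, 5, 6, 7, 13}
|A +̂ A| = 13
(Reference bound: |A +̂ A| ≥ 2|A| - 3 for |A| ≥ 2, with |A| = 6 giving ≥ 9.)

|A +̂ A| = 13


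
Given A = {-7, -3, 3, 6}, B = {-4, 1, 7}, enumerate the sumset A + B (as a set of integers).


A + B = {a + b : a ∈ A, b ∈ B}.
Enumerate all |A|·|B| = 4·3 = 12 pairs (a, b) and collect distinct sums.
a = -7: -7+-4=-11, -7+1=-6, -7+7=0
a = -3: -3+-4=-7, -3+1=-2, -3+7=4
a = 3: 3+-4=-1, 3+1=4, 3+7=10
a = 6: 6+-4=2, 6+1=7, 6+7=13
Collecting distinct sums: A + B = {-11, -7, -6, -2, -1, 0, 2, 4, 7, 10, 13}
|A + B| = 11

A + B = {-11, -7, -6, -2, -1, 0, 2, 4, 7, 10, 13}


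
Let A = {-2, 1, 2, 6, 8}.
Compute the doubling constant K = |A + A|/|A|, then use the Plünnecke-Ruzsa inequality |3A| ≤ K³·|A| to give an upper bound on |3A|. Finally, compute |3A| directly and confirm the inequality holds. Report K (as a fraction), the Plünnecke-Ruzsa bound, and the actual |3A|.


|A| = 5.
Step 1: Compute A + A by enumerating all 25 pairs.
A + A = {-4, -1, 0, 2, 3, 4, 6, 7, 8, 9, 10, 12, 14, 16}, so |A + A| = 14.
Step 2: Doubling constant K = |A + A|/|A| = 14/5 = 14/5 ≈ 2.8000.
Step 3: Plünnecke-Ruzsa gives |3A| ≤ K³·|A| = (2.8000)³ · 5 ≈ 109.7600.
Step 4: Compute 3A = A + A + A directly by enumerating all triples (a,b,c) ∈ A³; |3A| = 25.
Step 5: Check 25 ≤ 109.7600? Yes ✓.

K = 14/5, Plünnecke-Ruzsa bound K³|A| ≈ 109.7600, |3A| = 25, inequality holds.


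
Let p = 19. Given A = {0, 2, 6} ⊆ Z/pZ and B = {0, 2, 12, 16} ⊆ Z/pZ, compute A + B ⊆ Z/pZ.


Work in Z/19Z: reduce every sum a + b modulo 19.
Enumerate all 12 pairs:
a = 0: 0+0=0, 0+2=2, 0+12=12, 0+16=16
a = 2: 2+0=2, 2+2=4, 2+12=14, 2+16=18
a = 6: 6+0=6, 6+2=8, 6+12=18, 6+16=3
Distinct residues collected: {0, 2, 3, 4, 6, 8, 12, 14, 16, 18}
|A + B| = 10 (out of 19 total residues).

A + B = {0, 2, 3, 4, 6, 8, 12, 14, 16, 18}


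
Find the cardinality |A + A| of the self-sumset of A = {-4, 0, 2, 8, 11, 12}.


A + A = {a + a' : a, a' ∈ A}; |A| = 6.
General bounds: 2|A| - 1 ≤ |A + A| ≤ |A|(|A|+1)/2, i.e. 11 ≤ |A + A| ≤ 21.
Lower bound 2|A|-1 is attained iff A is an arithmetic progression.
Enumerate sums a + a' for a ≤ a' (symmetric, so this suffices):
a = -4: -4+-4=-8, -4+0=-4, -4+2=-2, -4+8=4, -4+11=7, -4+12=8
a = 0: 0+0=0, 0+2=2, 0+8=8, 0+11=11, 0+12=12
a = 2: 2+2=4, 2+8=10, 2+11=13, 2+12=14
a = 8: 8+8=16, 8+11=19, 8+12=20
a = 11: 11+11=22, 11+12=23
a = 12: 12+12=24
Distinct sums: {-8, -4, -2, 0, 2, 4, 7, 8, 10, 11, 12, 13, 14, 16, 19, 20, 22, 23, 24}
|A + A| = 19

|A + A| = 19


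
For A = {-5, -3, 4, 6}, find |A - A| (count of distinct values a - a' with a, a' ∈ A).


A - A = {a - a' : a, a' ∈ A}; |A| = 4.
Bounds: 2|A|-1 ≤ |A - A| ≤ |A|² - |A| + 1, i.e. 7 ≤ |A - A| ≤ 13.
Note: 0 ∈ A - A always (from a - a). The set is symmetric: if d ∈ A - A then -d ∈ A - A.
Enumerate nonzero differences d = a - a' with a > a' (then include -d):
Positive differences: {2, 7, 9, 11}
Full difference set: {0} ∪ (positive diffs) ∪ (negative diffs).
|A - A| = 1 + 2·4 = 9 (matches direct enumeration: 9).

|A - A| = 9


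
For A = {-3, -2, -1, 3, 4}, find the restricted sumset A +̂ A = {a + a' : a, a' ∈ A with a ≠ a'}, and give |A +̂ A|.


Restricted sumset: A +̂ A = {a + a' : a ∈ A, a' ∈ A, a ≠ a'}.
Equivalently, take A + A and drop any sum 2a that is achievable ONLY as a + a for a ∈ A (i.e. sums representable only with equal summands).
Enumerate pairs (a, a') with a < a' (symmetric, so each unordered pair gives one sum; this covers all a ≠ a'):
  -3 + -2 = -5
  -3 + -1 = -4
  -3 + 3 = 0
  -3 + 4 = 1
  -2 + -1 = -3
  -2 + 3 = 1
  -2 + 4 = 2
  -1 + 3 = 2
  -1 + 4 = 3
  3 + 4 = 7
Collected distinct sums: {-5, -4, -3, 0, 1, 2, 3, 7}
|A +̂ A| = 8
(Reference bound: |A +̂ A| ≥ 2|A| - 3 for |A| ≥ 2, with |A| = 5 giving ≥ 7.)

|A +̂ A| = 8


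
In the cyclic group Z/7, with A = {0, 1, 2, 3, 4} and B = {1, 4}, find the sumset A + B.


Work in Z/7Z: reduce every sum a + b modulo 7.
Enumerate all 10 pairs:
a = 0: 0+1=1, 0+4=4
a = 1: 1+1=2, 1+4=5
a = 2: 2+1=3, 2+4=6
a = 3: 3+1=4, 3+4=0
a = 4: 4+1=5, 4+4=1
Distinct residues collected: {0, 1, 2, 3, 4, 5, 6}
|A + B| = 7 (out of 7 total residues).

A + B = {0, 1, 2, 3, 4, 5, 6}


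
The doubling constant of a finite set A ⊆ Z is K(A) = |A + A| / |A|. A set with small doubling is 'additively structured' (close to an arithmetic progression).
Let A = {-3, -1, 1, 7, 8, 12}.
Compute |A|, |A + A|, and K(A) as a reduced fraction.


|A| = 6.
Compute A + A by enumerating all 36 pairs.
A + A = {-6, -4, -2, 0, 2, 4, 5, 6, 7, 8, 9, 11, 13, 14, 15, 16, 19, 20, 24}, so |A + A| = 19.
K = |A + A| / |A| = 19/6 (already in lowest terms) ≈ 3.1667.
Reference: AP of size 6 gives K = 11/6 ≈ 1.8333; a fully generic set of size 6 gives K ≈ 3.5000.

|A| = 6, |A + A| = 19, K = 19/6.


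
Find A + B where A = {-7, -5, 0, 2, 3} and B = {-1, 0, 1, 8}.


A + B = {a + b : a ∈ A, b ∈ B}.
Enumerate all |A|·|B| = 5·4 = 20 pairs (a, b) and collect distinct sums.
a = -7: -7+-1=-8, -7+0=-7, -7+1=-6, -7+8=1
a = -5: -5+-1=-6, -5+0=-5, -5+1=-4, -5+8=3
a = 0: 0+-1=-1, 0+0=0, 0+1=1, 0+8=8
a = 2: 2+-1=1, 2+0=2, 2+1=3, 2+8=10
a = 3: 3+-1=2, 3+0=3, 3+1=4, 3+8=11
Collecting distinct sums: A + B = {-8, -7, -6, -5, -4, -1, 0, 1, 2, 3, 4, 8, 10, 11}
|A + B| = 14

A + B = {-8, -7, -6, -5, -4, -1, 0, 1, 2, 3, 4, 8, 10, 11}


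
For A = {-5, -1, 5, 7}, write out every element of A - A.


A - A = {a - a' : a, a' ∈ A}.
Compute a - a' for each ordered pair (a, a'):
a = -5: -5--5=0, -5--1=-4, -5-5=-10, -5-7=-12
a = -1: -1--5=4, -1--1=0, -1-5=-6, -1-7=-8
a = 5: 5--5=10, 5--1=6, 5-5=0, 5-7=-2
a = 7: 7--5=12, 7--1=8, 7-5=2, 7-7=0
Collecting distinct values (and noting 0 appears from a-a):
A - A = {-12, -10, -8, -6, -4, -2, 0, 2, 4, 6, 8, 10, 12}
|A - A| = 13

A - A = {-12, -10, -8, -6, -4, -2, 0, 2, 4, 6, 8, 10, 12}


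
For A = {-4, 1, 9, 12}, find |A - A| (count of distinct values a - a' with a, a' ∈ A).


A - A = {a - a' : a, a' ∈ A}; |A| = 4.
Bounds: 2|A|-1 ≤ |A - A| ≤ |A|² - |A| + 1, i.e. 7 ≤ |A - A| ≤ 13.
Note: 0 ∈ A - A always (from a - a). The set is symmetric: if d ∈ A - A then -d ∈ A - A.
Enumerate nonzero differences d = a - a' with a > a' (then include -d):
Positive differences: {3, 5, 8, 11, 13, 16}
Full difference set: {0} ∪ (positive diffs) ∪ (negative diffs).
|A - A| = 1 + 2·6 = 13 (matches direct enumeration: 13).

|A - A| = 13


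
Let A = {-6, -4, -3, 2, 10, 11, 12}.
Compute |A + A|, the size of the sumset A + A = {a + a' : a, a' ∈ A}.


A + A = {a + a' : a, a' ∈ A}; |A| = 7.
General bounds: 2|A| - 1 ≤ |A + A| ≤ |A|(|A|+1)/2, i.e. 13 ≤ |A + A| ≤ 28.
Lower bound 2|A|-1 is attained iff A is an arithmetic progression.
Enumerate sums a + a' for a ≤ a' (symmetric, so this suffices):
a = -6: -6+-6=-12, -6+-4=-10, -6+-3=-9, -6+2=-4, -6+10=4, -6+11=5, -6+12=6
a = -4: -4+-4=-8, -4+-3=-7, -4+2=-2, -4+10=6, -4+11=7, -4+12=8
a = -3: -3+-3=-6, -3+2=-1, -3+10=7, -3+11=8, -3+12=9
a = 2: 2+2=4, 2+10=12, 2+11=13, 2+12=14
a = 10: 10+10=20, 10+11=21, 10+12=22
a = 11: 11+11=22, 11+12=23
a = 12: 12+12=24
Distinct sums: {-12, -10, -9, -8, -7, -6, -4, -2, -1, 4, 5, 6, 7, 8, 9, 12, 13, 14, 20, 21, 22, 23, 24}
|A + A| = 23

|A + A| = 23


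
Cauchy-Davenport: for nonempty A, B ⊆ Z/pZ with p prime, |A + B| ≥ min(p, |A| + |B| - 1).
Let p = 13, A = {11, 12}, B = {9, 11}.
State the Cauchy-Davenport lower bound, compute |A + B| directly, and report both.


Cauchy-Davenport: |A + B| ≥ min(p, |A| + |B| - 1) for A, B nonempty in Z/pZ.
|A| = 2, |B| = 2, p = 13.
CD lower bound = min(13, 2 + 2 - 1) = min(13, 3) = 3.
Compute A + B mod 13 directly:
a = 11: 11+9=7, 11+11=9
a = 12: 12+9=8, 12+11=10
A + B = {7, 8, 9, 10}, so |A + B| = 4.
Verify: 4 ≥ 3? Yes ✓.

CD lower bound = 3, actual |A + B| = 4.


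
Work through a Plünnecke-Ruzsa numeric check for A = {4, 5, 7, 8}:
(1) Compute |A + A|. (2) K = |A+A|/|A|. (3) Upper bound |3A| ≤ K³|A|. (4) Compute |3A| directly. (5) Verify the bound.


|A| = 4.
Step 1: Compute A + A by enumerating all 16 pairs.
A + A = {8, 9, 10, 11, 12, 13, 14, 15, 16}, so |A + A| = 9.
Step 2: Doubling constant K = |A + A|/|A| = 9/4 = 9/4 ≈ 2.2500.
Step 3: Plünnecke-Ruzsa gives |3A| ≤ K³·|A| = (2.2500)³ · 4 ≈ 45.5625.
Step 4: Compute 3A = A + A + A directly by enumerating all triples (a,b,c) ∈ A³; |3A| = 13.
Step 5: Check 13 ≤ 45.5625? Yes ✓.

K = 9/4, Plünnecke-Ruzsa bound K³|A| ≈ 45.5625, |3A| = 13, inequality holds.


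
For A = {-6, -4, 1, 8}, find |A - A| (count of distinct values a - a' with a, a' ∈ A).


A - A = {a - a' : a, a' ∈ A}; |A| = 4.
Bounds: 2|A|-1 ≤ |A - A| ≤ |A|² - |A| + 1, i.e. 7 ≤ |A - A| ≤ 13.
Note: 0 ∈ A - A always (from a - a). The set is symmetric: if d ∈ A - A then -d ∈ A - A.
Enumerate nonzero differences d = a - a' with a > a' (then include -d):
Positive differences: {2, 5, 7, 12, 14}
Full difference set: {0} ∪ (positive diffs) ∪ (negative diffs).
|A - A| = 1 + 2·5 = 11 (matches direct enumeration: 11).

|A - A| = 11


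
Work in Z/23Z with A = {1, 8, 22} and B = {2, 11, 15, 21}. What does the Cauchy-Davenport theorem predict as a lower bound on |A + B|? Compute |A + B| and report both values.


Cauchy-Davenport: |A + B| ≥ min(p, |A| + |B| - 1) for A, B nonempty in Z/pZ.
|A| = 3, |B| = 4, p = 23.
CD lower bound = min(23, 3 + 4 - 1) = min(23, 6) = 6.
Compute A + B mod 23 directly:
a = 1: 1+2=3, 1+11=12, 1+15=16, 1+21=22
a = 8: 8+2=10, 8+11=19, 8+15=0, 8+21=6
a = 22: 22+2=1, 22+11=10, 22+15=14, 22+21=20
A + B = {0, 1, 3, 6, 10, 12, 14, 16, 19, 20, 22}, so |A + B| = 11.
Verify: 11 ≥ 6? Yes ✓.

CD lower bound = 6, actual |A + B| = 11.


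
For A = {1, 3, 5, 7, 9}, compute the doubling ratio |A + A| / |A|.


|A| = 5.
Compute A + A by enumerating all 25 pairs.
A + A = {2, 4, 6, 8, 10, 12, 14, 16, 18}, so |A + A| = 9.
K = |A + A| / |A| = 9/5 (already in lowest terms) ≈ 1.8000.
Reference: AP of size 5 gives K = 9/5 ≈ 1.8000; a fully generic set of size 5 gives K ≈ 3.0000.

|A| = 5, |A + A| = 9, K = 9/5.


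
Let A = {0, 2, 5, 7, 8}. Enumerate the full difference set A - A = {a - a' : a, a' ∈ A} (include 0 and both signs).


A - A = {a - a' : a, a' ∈ A}.
Compute a - a' for each ordered pair (a, a'):
a = 0: 0-0=0, 0-2=-2, 0-5=-5, 0-7=-7, 0-8=-8
a = 2: 2-0=2, 2-2=0, 2-5=-3, 2-7=-5, 2-8=-6
a = 5: 5-0=5, 5-2=3, 5-5=0, 5-7=-2, 5-8=-3
a = 7: 7-0=7, 7-2=5, 7-5=2, 7-7=0, 7-8=-1
a = 8: 8-0=8, 8-2=6, 8-5=3, 8-7=1, 8-8=0
Collecting distinct values (and noting 0 appears from a-a):
A - A = {-8, -7, -6, -5, -3, -2, -1, 0, 1, 2, 3, 5, 6, 7, 8}
|A - A| = 15

A - A = {-8, -7, -6, -5, -3, -2, -1, 0, 1, 2, 3, 5, 6, 7, 8}


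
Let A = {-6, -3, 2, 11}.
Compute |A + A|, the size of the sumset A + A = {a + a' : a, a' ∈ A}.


A + A = {a + a' : a, a' ∈ A}; |A| = 4.
General bounds: 2|A| - 1 ≤ |A + A| ≤ |A|(|A|+1)/2, i.e. 7 ≤ |A + A| ≤ 10.
Lower bound 2|A|-1 is attained iff A is an arithmetic progression.
Enumerate sums a + a' for a ≤ a' (symmetric, so this suffices):
a = -6: -6+-6=-12, -6+-3=-9, -6+2=-4, -6+11=5
a = -3: -3+-3=-6, -3+2=-1, -3+11=8
a = 2: 2+2=4, 2+11=13
a = 11: 11+11=22
Distinct sums: {-12, -9, -6, -4, -1, 4, 5, 8, 13, 22}
|A + A| = 10

|A + A| = 10


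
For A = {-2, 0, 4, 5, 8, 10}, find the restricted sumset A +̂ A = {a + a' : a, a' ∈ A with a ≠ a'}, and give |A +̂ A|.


Restricted sumset: A +̂ A = {a + a' : a ∈ A, a' ∈ A, a ≠ a'}.
Equivalently, take A + A and drop any sum 2a that is achievable ONLY as a + a for a ∈ A (i.e. sums representable only with equal summands).
Enumerate pairs (a, a') with a < a' (symmetric, so each unordered pair gives one sum; this covers all a ≠ a'):
  -2 + 0 = -2
  -2 + 4 = 2
  -2 + 5 = 3
  -2 + 8 = 6
  -2 + 10 = 8
  0 + 4 = 4
  0 + 5 = 5
  0 + 8 = 8
  0 + 10 = 10
  4 + 5 = 9
  4 + 8 = 12
  4 + 10 = 14
  5 + 8 = 13
  5 + 10 = 15
  8 + 10 = 18
Collected distinct sums: {-2, 2, 3, 4, 5, 6, 8, 9, 10, 12, 13, 14, 15, 18}
|A +̂ A| = 14
(Reference bound: |A +̂ A| ≥ 2|A| - 3 for |A| ≥ 2, with |A| = 6 giving ≥ 9.)

|A +̂ A| = 14


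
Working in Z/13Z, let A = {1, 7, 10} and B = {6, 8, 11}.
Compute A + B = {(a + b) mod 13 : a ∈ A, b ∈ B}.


Work in Z/13Z: reduce every sum a + b modulo 13.
Enumerate all 9 pairs:
a = 1: 1+6=7, 1+8=9, 1+11=12
a = 7: 7+6=0, 7+8=2, 7+11=5
a = 10: 10+6=3, 10+8=5, 10+11=8
Distinct residues collected: {0, 2, 3, 5, 7, 8, 9, 12}
|A + B| = 8 (out of 13 total residues).

A + B = {0, 2, 3, 5, 7, 8, 9, 12}


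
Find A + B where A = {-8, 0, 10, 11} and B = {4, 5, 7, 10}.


A + B = {a + b : a ∈ A, b ∈ B}.
Enumerate all |A|·|B| = 4·4 = 16 pairs (a, b) and collect distinct sums.
a = -8: -8+4=-4, -8+5=-3, -8+7=-1, -8+10=2
a = 0: 0+4=4, 0+5=5, 0+7=7, 0+10=10
a = 10: 10+4=14, 10+5=15, 10+7=17, 10+10=20
a = 11: 11+4=15, 11+5=16, 11+7=18, 11+10=21
Collecting distinct sums: A + B = {-4, -3, -1, 2, 4, 5, 7, 10, 14, 15, 16, 17, 18, 20, 21}
|A + B| = 15

A + B = {-4, -3, -1, 2, 4, 5, 7, 10, 14, 15, 16, 17, 18, 20, 21}


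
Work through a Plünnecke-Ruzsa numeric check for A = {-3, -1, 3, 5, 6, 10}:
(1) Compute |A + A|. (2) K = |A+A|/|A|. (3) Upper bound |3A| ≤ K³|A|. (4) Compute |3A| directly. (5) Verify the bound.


|A| = 6.
Step 1: Compute A + A by enumerating all 36 pairs.
A + A = {-6, -4, -2, 0, 2, 3, 4, 5, 6, 7, 8, 9, 10, 11, 12, 13, 15, 16, 20}, so |A + A| = 19.
Step 2: Doubling constant K = |A + A|/|A| = 19/6 = 19/6 ≈ 3.1667.
Step 3: Plünnecke-Ruzsa gives |3A| ≤ K³·|A| = (3.1667)³ · 6 ≈ 190.5278.
Step 4: Compute 3A = A + A + A directly by enumerating all triples (a,b,c) ∈ A³; |3A| = 32.
Step 5: Check 32 ≤ 190.5278? Yes ✓.

K = 19/6, Plünnecke-Ruzsa bound K³|A| ≈ 190.5278, |3A| = 32, inequality holds.


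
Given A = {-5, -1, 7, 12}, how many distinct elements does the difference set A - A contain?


A - A = {a - a' : a, a' ∈ A}; |A| = 4.
Bounds: 2|A|-1 ≤ |A - A| ≤ |A|² - |A| + 1, i.e. 7 ≤ |A - A| ≤ 13.
Note: 0 ∈ A - A always (from a - a). The set is symmetric: if d ∈ A - A then -d ∈ A - A.
Enumerate nonzero differences d = a - a' with a > a' (then include -d):
Positive differences: {4, 5, 8, 12, 13, 17}
Full difference set: {0} ∪ (positive diffs) ∪ (negative diffs).
|A - A| = 1 + 2·6 = 13 (matches direct enumeration: 13).

|A - A| = 13


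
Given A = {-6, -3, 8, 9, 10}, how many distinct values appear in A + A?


A + A = {a + a' : a, a' ∈ A}; |A| = 5.
General bounds: 2|A| - 1 ≤ |A + A| ≤ |A|(|A|+1)/2, i.e. 9 ≤ |A + A| ≤ 15.
Lower bound 2|A|-1 is attained iff A is an arithmetic progression.
Enumerate sums a + a' for a ≤ a' (symmetric, so this suffices):
a = -6: -6+-6=-12, -6+-3=-9, -6+8=2, -6+9=3, -6+10=4
a = -3: -3+-3=-6, -3+8=5, -3+9=6, -3+10=7
a = 8: 8+8=16, 8+9=17, 8+10=18
a = 9: 9+9=18, 9+10=19
a = 10: 10+10=20
Distinct sums: {-12, -9, -6, 2, 3, 4, 5, 6, 7, 16, 17, 18, 19, 20}
|A + A| = 14

|A + A| = 14


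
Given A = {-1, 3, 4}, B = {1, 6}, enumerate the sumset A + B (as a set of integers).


A + B = {a + b : a ∈ A, b ∈ B}.
Enumerate all |A|·|B| = 3·2 = 6 pairs (a, b) and collect distinct sums.
a = -1: -1+1=0, -1+6=5
a = 3: 3+1=4, 3+6=9
a = 4: 4+1=5, 4+6=10
Collecting distinct sums: A + B = {0, 4, 5, 9, 10}
|A + B| = 5

A + B = {0, 4, 5, 9, 10}


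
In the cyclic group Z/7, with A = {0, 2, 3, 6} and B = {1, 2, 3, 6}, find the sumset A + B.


Work in Z/7Z: reduce every sum a + b modulo 7.
Enumerate all 16 pairs:
a = 0: 0+1=1, 0+2=2, 0+3=3, 0+6=6
a = 2: 2+1=3, 2+2=4, 2+3=5, 2+6=1
a = 3: 3+1=4, 3+2=5, 3+3=6, 3+6=2
a = 6: 6+1=0, 6+2=1, 6+3=2, 6+6=5
Distinct residues collected: {0, 1, 2, 3, 4, 5, 6}
|A + B| = 7 (out of 7 total residues).

A + B = {0, 1, 2, 3, 4, 5, 6}


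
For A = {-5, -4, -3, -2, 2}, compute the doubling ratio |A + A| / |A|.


|A| = 5.
Compute A + A by enumerating all 25 pairs.
A + A = {-10, -9, -8, -7, -6, -5, -4, -3, -2, -1, 0, 4}, so |A + A| = 12.
K = |A + A| / |A| = 12/5 (already in lowest terms) ≈ 2.4000.
Reference: AP of size 5 gives K = 9/5 ≈ 1.8000; a fully generic set of size 5 gives K ≈ 3.0000.

|A| = 5, |A + A| = 12, K = 12/5.


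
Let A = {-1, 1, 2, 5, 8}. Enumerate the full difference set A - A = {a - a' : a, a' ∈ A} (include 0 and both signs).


A - A = {a - a' : a, a' ∈ A}.
Compute a - a' for each ordered pair (a, a'):
a = -1: -1--1=0, -1-1=-2, -1-2=-3, -1-5=-6, -1-8=-9
a = 1: 1--1=2, 1-1=0, 1-2=-1, 1-5=-4, 1-8=-7
a = 2: 2--1=3, 2-1=1, 2-2=0, 2-5=-3, 2-8=-6
a = 5: 5--1=6, 5-1=4, 5-2=3, 5-5=0, 5-8=-3
a = 8: 8--1=9, 8-1=7, 8-2=6, 8-5=3, 8-8=0
Collecting distinct values (and noting 0 appears from a-a):
A - A = {-9, -7, -6, -4, -3, -2, -1, 0, 1, 2, 3, 4, 6, 7, 9}
|A - A| = 15

A - A = {-9, -7, -6, -4, -3, -2, -1, 0, 1, 2, 3, 4, 6, 7, 9}


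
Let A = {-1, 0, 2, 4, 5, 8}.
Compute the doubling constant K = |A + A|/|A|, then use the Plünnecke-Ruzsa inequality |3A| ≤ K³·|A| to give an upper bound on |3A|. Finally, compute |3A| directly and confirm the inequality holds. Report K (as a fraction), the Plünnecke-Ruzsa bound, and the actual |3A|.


|A| = 6.
Step 1: Compute A + A by enumerating all 36 pairs.
A + A = {-2, -1, 0, 1, 2, 3, 4, 5, 6, 7, 8, 9, 10, 12, 13, 16}, so |A + A| = 16.
Step 2: Doubling constant K = |A + A|/|A| = 16/6 = 16/6 ≈ 2.6667.
Step 3: Plünnecke-Ruzsa gives |3A| ≤ K³·|A| = (2.6667)³ · 6 ≈ 113.7778.
Step 4: Compute 3A = A + A + A directly by enumerating all triples (a,b,c) ∈ A³; |3A| = 25.
Step 5: Check 25 ≤ 113.7778? Yes ✓.

K = 16/6, Plünnecke-Ruzsa bound K³|A| ≈ 113.7778, |3A| = 25, inequality holds.


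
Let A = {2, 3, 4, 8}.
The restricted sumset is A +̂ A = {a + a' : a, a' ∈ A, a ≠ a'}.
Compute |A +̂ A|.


Restricted sumset: A +̂ A = {a + a' : a ∈ A, a' ∈ A, a ≠ a'}.
Equivalently, take A + A and drop any sum 2a that is achievable ONLY as a + a for a ∈ A (i.e. sums representable only with equal summands).
Enumerate pairs (a, a') with a < a' (symmetric, so each unordered pair gives one sum; this covers all a ≠ a'):
  2 + 3 = 5
  2 + 4 = 6
  2 + 8 = 10
  3 + 4 = 7
  3 + 8 = 11
  4 + 8 = 12
Collected distinct sums: {5, 6, 7, 10, 11, 12}
|A +̂ A| = 6
(Reference bound: |A +̂ A| ≥ 2|A| - 3 for |A| ≥ 2, with |A| = 4 giving ≥ 5.)

|A +̂ A| = 6


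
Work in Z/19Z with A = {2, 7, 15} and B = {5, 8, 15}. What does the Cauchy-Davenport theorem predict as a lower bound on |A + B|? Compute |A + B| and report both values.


Cauchy-Davenport: |A + B| ≥ min(p, |A| + |B| - 1) for A, B nonempty in Z/pZ.
|A| = 3, |B| = 3, p = 19.
CD lower bound = min(19, 3 + 3 - 1) = min(19, 5) = 5.
Compute A + B mod 19 directly:
a = 2: 2+5=7, 2+8=10, 2+15=17
a = 7: 7+5=12, 7+8=15, 7+15=3
a = 15: 15+5=1, 15+8=4, 15+15=11
A + B = {1, 3, 4, 7, 10, 11, 12, 15, 17}, so |A + B| = 9.
Verify: 9 ≥ 5? Yes ✓.

CD lower bound = 5, actual |A + B| = 9.
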